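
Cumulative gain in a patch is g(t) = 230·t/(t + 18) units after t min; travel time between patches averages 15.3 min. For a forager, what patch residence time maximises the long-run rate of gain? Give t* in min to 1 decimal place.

Maximise g(t)/(T+t): set derivative to zero → g'(t)(T+t) = g(t).
g'(t) = 230·18/(t + 18)². Setting 230·18/(t+18)² = 230t/[(t+18)(15.3+t)] gives 18(15.3+t) = t(t+18), so t² = 18×15.3 = 275.4.
t* = √275.4 = 16.6 min.

16.6 min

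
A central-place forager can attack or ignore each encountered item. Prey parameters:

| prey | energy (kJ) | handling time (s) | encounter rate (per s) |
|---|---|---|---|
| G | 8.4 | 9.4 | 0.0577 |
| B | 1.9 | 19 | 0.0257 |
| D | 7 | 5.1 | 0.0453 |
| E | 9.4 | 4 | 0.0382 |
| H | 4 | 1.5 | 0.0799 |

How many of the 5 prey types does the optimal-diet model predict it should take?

Rank by E/h (kJ/s): H 2.67, E 2.35, D 1.37, G 0.894, B 0.1. Include each in turn until the next type's E/h falls below the running intake rate.
Rate on top 1: 0.2854. E: 2.35 > 0.2854 → include.
Rate on top 2: 0.5333. D: 1.37 > 0.5333 → include.
Rate on top 3: 0.6622. G: 0.894 > 0.6622 → include.
Rate on top 4: 0.7236. B: 0.1 < 0.7236 → exclude; stop.
Optimal diet: H, E, D, G — 4 of 5 types.

4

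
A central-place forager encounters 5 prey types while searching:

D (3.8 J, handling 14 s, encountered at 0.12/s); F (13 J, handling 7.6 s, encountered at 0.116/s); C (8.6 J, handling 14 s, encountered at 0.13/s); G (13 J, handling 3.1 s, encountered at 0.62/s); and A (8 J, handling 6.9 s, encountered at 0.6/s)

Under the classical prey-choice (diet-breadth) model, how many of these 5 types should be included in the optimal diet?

Profitabilities (E/h, J/s): G 4.19, F 1.71, A 1.16, C 0.614, D 0.271. Add prey in this order while the next type's profitability exceeds the intake rate on those already taken.
Rate on top 1: 2.758. F: 1.71 < 2.758 → exclude; stop.
Optimal diet: G — 1 of 5 types.

1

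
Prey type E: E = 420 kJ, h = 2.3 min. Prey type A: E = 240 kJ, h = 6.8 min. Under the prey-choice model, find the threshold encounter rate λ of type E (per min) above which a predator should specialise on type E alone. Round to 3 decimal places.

0.104 per min

Drop type A once their profitability E₂/h₂ falls below the rate achievable on type E alone: E₂/h₂ = λE₁/(1 + λh₁).
Solve for λ: λE₁h₂ = E₂(1 + λh₁) → λ(E₁h₂ − E₂h₁) = E₂ → λ = E₂/(E₁h₂ − E₂h₁).
λ = 240/(420×6.8 − 240×2.3) = 240/2304 = 0.1042 per min.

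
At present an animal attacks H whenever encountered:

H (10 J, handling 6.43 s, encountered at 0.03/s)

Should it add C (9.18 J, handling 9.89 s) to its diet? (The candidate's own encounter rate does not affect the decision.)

Yes

Current rate: (0.03×10)/(1 + 0.03×6.43) = 0.2515 J/s.
Profitability of C: 9.18/9.89 = 0.9282 J/s.
0.9282 > 0.2515, so adding C raises the average — include it.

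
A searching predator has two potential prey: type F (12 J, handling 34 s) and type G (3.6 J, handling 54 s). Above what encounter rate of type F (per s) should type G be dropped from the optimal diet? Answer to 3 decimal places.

The zero-one rule: include type G iff E₂/h₂ > λE₁/(1+λh₁). Equality gives the switch point.
λE₁h₂ = E₂ + λE₂h₁ ⇒ λ = E₂/(E₁h₂ − E₂h₁) = 3.6/(648 − 122.4) = 0.006849 per s.

0.007 per s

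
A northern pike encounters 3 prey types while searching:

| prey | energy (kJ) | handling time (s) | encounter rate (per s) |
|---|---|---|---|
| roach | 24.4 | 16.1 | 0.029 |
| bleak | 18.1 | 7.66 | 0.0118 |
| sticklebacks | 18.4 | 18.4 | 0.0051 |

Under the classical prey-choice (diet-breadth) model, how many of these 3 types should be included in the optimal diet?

3

Profitabilities (E/h, kJ/s): bleak 2.36, roach 1.52, sticklebacks 1. Add prey in this order while the next type's profitability exceeds the intake rate on those already taken.
Rate on top 1: 0.1959. roach: 1.52 > 0.1959 → include.
Rate on top 2: 0.5915. sticklebacks: 1 > 0.5915 → include.
Optimal diet: bleak, roach, sticklebacks — 3 of 3 types.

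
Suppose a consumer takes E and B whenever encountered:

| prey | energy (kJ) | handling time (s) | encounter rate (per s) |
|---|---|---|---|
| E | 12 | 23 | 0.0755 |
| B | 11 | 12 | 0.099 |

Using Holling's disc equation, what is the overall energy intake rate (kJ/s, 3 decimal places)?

0.508 kJ/s

R = Σλ_iE_i / (1 + Σλ_ih_i)
Numerator: 0.0755×12 + 0.099×11 = 1.995
Denominator: 1 + 0.0755×23 + 0.099×12 = 3.925
R = 1.995/3.925 = 0.5083 kJ/s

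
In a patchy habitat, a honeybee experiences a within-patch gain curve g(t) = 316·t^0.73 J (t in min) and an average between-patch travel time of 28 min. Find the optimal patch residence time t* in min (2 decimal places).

By the marginal value theorem, leave when the instantaneous gain rate g'(t) equals the habitat-wide average g(t)/(T + t).
g'(t) = 0.73·316·t^-0.27. Setting 0.73·316·t^-0.27 = 316·t^0.73/(28+t) gives 0.73(28+t) = t, so 0.27·t = 0.73×28.
t* = 0.73×28/0.27 = 75.7 min.

75.70 min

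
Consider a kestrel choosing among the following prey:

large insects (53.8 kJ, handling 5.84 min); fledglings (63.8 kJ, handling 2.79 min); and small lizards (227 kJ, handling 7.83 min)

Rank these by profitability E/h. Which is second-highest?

fledglings

In descending order of E/h:
small lizards: 227/7.83 = 29 kJ/min
fledglings: 63.8/2.79 = 22.9 kJ/min
large insects: 53.8/5.84 = 9.21 kJ/min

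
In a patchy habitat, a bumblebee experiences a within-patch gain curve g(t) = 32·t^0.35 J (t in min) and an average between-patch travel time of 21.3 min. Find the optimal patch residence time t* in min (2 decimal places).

Maximise g(t)/(T+t): set derivative to zero → g'(t)(T+t) = g(t).
g'(t) = 0.35·32·t^-0.65. Setting 0.35·32·t^-0.65 = 32·t^0.35/(21.3+t) gives 0.35(21.3+t) = t, so 0.65·t = 0.35×21.3.
t* = 0.35×21.3/0.65 = 11.47 min.

11.47 min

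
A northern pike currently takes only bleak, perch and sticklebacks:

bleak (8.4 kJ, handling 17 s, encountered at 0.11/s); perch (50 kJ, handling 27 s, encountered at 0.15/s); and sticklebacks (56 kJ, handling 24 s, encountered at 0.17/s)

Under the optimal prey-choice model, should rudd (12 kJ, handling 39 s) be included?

On bleak, perch and sticklebacks alone, R = ΣλE/(1+Σλh) = 17.94/11 = 1.631 kJ/s.
Profitability of rudd: 12/39 = 0.3077 kJ/s.
Since 0.3077 < R, time spent handling rudd is better spent searching.

No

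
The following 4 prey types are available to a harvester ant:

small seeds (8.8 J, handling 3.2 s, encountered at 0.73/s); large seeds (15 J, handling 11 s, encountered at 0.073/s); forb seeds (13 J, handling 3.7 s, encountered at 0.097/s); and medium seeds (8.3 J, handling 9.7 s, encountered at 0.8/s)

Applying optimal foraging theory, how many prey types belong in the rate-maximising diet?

Profitabilities (E/h, J/s): forb seeds 3.51, small seeds 2.75, large seeds 1.36, medium seeds 0.856. Add prey in this order while the next type's profitability exceeds the intake rate on those already taken.
Rate on top 1: 0.928. small seeds: 2.75 > 0.928 → include.
Rate on top 2: 2.08. large seeds: 1.36 < 2.08 → exclude; stop.
Optimal diet: forb seeds, small seeds — 2 of 4 types.

2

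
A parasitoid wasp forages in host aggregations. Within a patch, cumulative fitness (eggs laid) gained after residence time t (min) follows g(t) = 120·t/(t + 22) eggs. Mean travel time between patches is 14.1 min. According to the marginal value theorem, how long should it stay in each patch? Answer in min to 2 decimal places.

17.61 min

Optimal t* satisfies g'(t*) = g(t*)/(T + t*).
g'(t) = 120·22/(t + 22)². Setting 120·22/(t+22)² = 120t/[(t+22)(14.1+t)] gives 22(14.1+t) = t(t+22), so t² = 22×14.1 = 310.2.
t* = √310.2 = 17.61 min.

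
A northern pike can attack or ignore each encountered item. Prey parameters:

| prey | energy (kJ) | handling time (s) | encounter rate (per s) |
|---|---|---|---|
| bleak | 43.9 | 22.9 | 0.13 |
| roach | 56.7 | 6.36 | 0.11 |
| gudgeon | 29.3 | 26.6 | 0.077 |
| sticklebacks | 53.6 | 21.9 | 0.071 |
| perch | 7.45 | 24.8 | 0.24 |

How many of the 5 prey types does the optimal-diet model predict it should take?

1

E/h in descending order: roach 8.92, sticklebacks 2.45, bleak 1.92, gudgeon 1.1, perch 0.3 kJ/s. The optimal diet is the largest prefix of this list for which every included type satisfies E_i/h_i > R on the types above it.
Rate on top 1: 3.67. sticklebacks: 2.45 < 3.67 → exclude; stop.
Optimal diet: roach — 1 of 5 types.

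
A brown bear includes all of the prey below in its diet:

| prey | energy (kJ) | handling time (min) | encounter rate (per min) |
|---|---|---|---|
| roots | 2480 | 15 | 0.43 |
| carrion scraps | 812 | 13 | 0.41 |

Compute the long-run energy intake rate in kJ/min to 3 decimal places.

R = Σλ_iE_i / (1 + Σλ_ih_i)
Numerator: 0.43×2480 + 0.41×812 = 1399
Denominator: 1 + 0.43×15 + 0.41×13 = 12.78
R = 1399/12.78 = 109.5 kJ/min

109.493 kJ/min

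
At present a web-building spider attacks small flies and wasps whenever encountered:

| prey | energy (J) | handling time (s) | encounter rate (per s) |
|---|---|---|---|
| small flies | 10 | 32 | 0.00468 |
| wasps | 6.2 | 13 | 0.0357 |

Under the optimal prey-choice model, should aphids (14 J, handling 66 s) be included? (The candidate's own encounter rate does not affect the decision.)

Intake rate on the current diet: R = (0.00468×10 + 0.0357×6.2) / (1 + 0.00468×32 + 0.0357×13) = 0.2681/1.614 = 0.1661 J/s.
Profitability of aphids: 14/66 = 0.2121 J/s.
0.2121 > 0.1661, so adding aphids raises the average — include it.

Yes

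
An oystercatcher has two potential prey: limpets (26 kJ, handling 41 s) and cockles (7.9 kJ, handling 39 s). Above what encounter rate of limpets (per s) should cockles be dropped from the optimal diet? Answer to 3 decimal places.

0.011 per s

The zero-one rule: include cockles iff E₂/h₂ > λE₁/(1+λh₁). Equality gives the switch point.
λE₁h₂ = E₂ + λE₂h₁ ⇒ λ = E₂/(E₁h₂ − E₂h₁) = 7.9/(1014 − 323.9) = 0.01145 per s.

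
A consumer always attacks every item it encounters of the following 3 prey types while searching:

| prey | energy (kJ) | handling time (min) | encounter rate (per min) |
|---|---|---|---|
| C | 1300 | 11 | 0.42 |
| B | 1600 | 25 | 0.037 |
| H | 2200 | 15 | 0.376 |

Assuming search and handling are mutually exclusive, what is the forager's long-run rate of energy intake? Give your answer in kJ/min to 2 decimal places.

117.55 kJ/min

Energy encountered per unit search time: 0.42×1300 + 0.037×1600 + 0.376×2200 = 1432 kJ/min.
Handling time per unit search time: 0.42×11 + 0.037×25 + 0.376×15 = 11.19.
Rate = 1432/(1 + 11.19) = 117.6 kJ/min.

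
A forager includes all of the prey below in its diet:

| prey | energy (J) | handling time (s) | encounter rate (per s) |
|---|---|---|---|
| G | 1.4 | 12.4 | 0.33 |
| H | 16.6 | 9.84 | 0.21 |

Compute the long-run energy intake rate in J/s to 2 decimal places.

Energy encountered per unit search time: 0.33×1.4 + 0.21×16.6 = 3.948 J/s.
Handling time per unit search time: 0.33×12.4 + 0.21×9.84 = 6.158.
Rate = 3.948/(1 + 6.158) = 0.5515 J/s.

0.55 J/s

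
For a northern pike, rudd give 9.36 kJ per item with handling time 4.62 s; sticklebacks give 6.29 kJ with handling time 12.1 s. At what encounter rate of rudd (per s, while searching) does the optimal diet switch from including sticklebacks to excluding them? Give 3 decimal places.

0.075 per s

Drop sticklebacks once their profitability E₂/h₂ falls below the rate achievable on rudd alone: E₂/h₂ = λE₁/(1 + λh₁).
Solve for λ: λE₁h₂ = E₂(1 + λh₁) → λ(E₁h₂ − E₂h₁) = E₂ → λ = E₂/(E₁h₂ − E₂h₁).
λ = 6.29/(9.36×12.1 − 6.29×4.62) = 6.29/84.2 = 0.07471 per s.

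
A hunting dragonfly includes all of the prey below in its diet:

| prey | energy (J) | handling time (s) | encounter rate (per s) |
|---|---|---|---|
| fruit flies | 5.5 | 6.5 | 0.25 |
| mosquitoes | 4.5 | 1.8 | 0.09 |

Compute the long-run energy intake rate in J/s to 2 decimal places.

R = Σλ_iE_i / (1 + Σλ_ih_i)
Numerator: 0.25×5.5 + 0.09×4.5 = 1.78
Denominator: 1 + 0.25×6.5 + 0.09×1.8 = 2.787
R = 1.78/2.787 = 0.6387 J/s

0.64 J/s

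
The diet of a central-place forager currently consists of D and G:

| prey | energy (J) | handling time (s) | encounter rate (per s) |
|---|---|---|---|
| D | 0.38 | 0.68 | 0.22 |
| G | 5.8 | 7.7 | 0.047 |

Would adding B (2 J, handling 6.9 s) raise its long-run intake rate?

Yes

Intake rate on the current diet: R = (0.22×0.38 + 0.047×5.8) / (1 + 0.22×0.68 + 0.047×7.7) = 0.3562/1.512 = 0.2357 J/s.
B: E/h = 2/6.9 = 0.2899 J/s.
Since 0.2899 > R, including B increases the long-run rate.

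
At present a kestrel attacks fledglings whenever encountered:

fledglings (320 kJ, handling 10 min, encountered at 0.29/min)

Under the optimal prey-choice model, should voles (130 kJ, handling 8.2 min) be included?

Current rate: (0.29×320)/(1 + 0.29×10) = 23.79 kJ/min.
Profitability of voles: 130/8.2 = 15.85 kJ/min.
Since 15.85 < R, time spent handling voles is better spent searching.

No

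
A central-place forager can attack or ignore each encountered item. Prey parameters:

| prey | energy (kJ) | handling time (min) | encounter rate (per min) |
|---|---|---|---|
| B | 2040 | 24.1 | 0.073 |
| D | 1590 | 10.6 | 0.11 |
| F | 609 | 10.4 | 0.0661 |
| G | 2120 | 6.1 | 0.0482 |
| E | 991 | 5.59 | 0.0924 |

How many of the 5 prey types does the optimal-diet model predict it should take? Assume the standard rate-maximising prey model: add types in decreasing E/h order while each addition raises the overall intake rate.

3

E/h in descending order: G 348, E 177, D 150, B 84.6, F 58.6 kJ/min. The optimal diet is the largest prefix of this list for which every included type satisfies E_i/h_i > R on the types above it.
Rate on top 1: 78.97. E: 177 > 78.97 → include.
Rate on top 2: 107. D: 150 > 107 → include.
Rate on top 3: 123.9. B: 84.6 < 123.9 → exclude; stop.
Optimal diet: G, E, D — 3 of 5 types.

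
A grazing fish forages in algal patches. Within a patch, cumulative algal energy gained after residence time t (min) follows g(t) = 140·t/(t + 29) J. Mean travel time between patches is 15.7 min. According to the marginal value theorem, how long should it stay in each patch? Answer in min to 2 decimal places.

21.34 min

Optimal t* satisfies g'(t*) = g(t*)/(T + t*).
g'(t) = 140·29/(t + 29)². Setting 140·29/(t+29)² = 140t/[(t+29)(15.7+t)] gives 29(15.7+t) = t(t+29), so t² = 29×15.7 = 455.3.
t* = √455.3 = 21.34 min.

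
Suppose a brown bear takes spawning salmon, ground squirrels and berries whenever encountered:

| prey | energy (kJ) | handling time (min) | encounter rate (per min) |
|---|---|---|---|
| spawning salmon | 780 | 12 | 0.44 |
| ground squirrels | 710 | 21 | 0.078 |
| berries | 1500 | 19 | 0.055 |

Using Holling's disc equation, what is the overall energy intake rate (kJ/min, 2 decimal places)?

53.67 kJ/min

R = (0.44×780 + 0.078×710 + 0.055×1500) / (1 + 0.44×12 + 0.078×21 + 0.055×19) = 481.1/8.963 = 53.67 kJ/min.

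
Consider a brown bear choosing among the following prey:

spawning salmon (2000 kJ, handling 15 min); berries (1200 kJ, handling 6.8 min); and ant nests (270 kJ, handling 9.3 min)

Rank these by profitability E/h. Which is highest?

Profitability E/h (kJ/min): spawning salmon = 2000/15 = 133, berries = 1200/6.8 = 176, ant nests = 270/9.3 = 29.
Ranked: berries > spawning salmon > ant nests.

berries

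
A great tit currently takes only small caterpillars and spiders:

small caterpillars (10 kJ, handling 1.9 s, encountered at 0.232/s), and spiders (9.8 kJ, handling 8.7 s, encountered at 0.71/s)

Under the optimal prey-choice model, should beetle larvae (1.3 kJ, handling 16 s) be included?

Current rate: (0.232×10 + 0.71×9.8)/(1 + 0.232×1.9 + 0.71×8.7) = 1.218 kJ/s.
Profitability of beetle larvae: 1.3/16 = 0.08125 kJ/s.
Since 0.08125 < R, time spent handling beetle larvae is better spent searching.

No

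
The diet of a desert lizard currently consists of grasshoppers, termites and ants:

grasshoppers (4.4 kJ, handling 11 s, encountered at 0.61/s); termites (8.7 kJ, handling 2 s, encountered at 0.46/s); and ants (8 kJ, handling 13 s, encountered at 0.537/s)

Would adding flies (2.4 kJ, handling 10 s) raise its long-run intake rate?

No

On grasshoppers, termites and ants alone, R = ΣλE/(1+Σλh) = 10.98/15.61 = 0.7035 kJ/s.
Profitability of flies: 2.4/10 = 0.24 kJ/s.
0.24 < 0.7035, so adding flies would lower the average — exclude it.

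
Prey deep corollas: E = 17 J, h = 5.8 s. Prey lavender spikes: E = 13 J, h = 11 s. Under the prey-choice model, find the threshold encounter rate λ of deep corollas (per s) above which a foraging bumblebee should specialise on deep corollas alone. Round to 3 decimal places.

The zero-one rule: include lavender spikes iff E₂/h₂ > λE₁/(1+λh₁). Equality gives the switch point.
λE₁h₂ = E₂ + λE₂h₁ ⇒ λ = E₂/(E₁h₂ − E₂h₁) = 13/(187 − 75.4) = 0.1165 per s.

0.116 per s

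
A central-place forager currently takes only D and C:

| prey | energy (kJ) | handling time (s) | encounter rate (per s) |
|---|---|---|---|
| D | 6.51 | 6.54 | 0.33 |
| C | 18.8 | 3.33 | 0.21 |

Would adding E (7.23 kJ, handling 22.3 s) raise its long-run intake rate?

Intake rate on the current diet: R = (0.33×6.51 + 0.21×18.8) / (1 + 0.33×6.54 + 0.21×3.33) = 6.096/3.857 = 1.58 kJ/s.
E: E/h = 7.23/22.3 = 0.3242 kJ/s.
Since 0.3242 < R, time spent handling E is better spent searching.

No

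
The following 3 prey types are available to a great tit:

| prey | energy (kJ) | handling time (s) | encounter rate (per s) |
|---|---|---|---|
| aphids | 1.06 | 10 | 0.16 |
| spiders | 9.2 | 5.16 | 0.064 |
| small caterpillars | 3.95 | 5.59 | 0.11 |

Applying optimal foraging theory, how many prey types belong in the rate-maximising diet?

2

Profitabilities (E/h, kJ/s): spiders 1.78, small caterpillars 0.707, aphids 0.106. Add prey in this order while the next type's profitability exceeds the intake rate on those already taken.
Rate on top 1: 0.4426. small caterpillars: 0.707 > 0.4426 → include.
Rate on top 2: 0.5261. aphids: 0.106 < 0.5261 → exclude; stop.
Optimal diet: spiders, small caterpillars — 2 of 3 types.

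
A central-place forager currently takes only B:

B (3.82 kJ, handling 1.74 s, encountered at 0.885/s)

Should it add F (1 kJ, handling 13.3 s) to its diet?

Current rate: (0.885×3.82)/(1 + 0.885×1.74) = 1.331 kJ/s.
F: E/h = 1/13.3 = 0.07519 kJ/s.
0.07519 < 1.331, so adding F would lower the average — exclude it.

No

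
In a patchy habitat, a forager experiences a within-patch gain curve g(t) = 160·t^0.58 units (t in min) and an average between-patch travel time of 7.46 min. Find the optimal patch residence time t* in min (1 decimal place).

Optimal t* satisfies g'(t*) = g(t*)/(T + t*).
g'(t) = 0.58·160·t^-0.42. Setting 0.58·160·t^-0.42 = 160·t^0.58/(7.46+t) gives 0.58(7.46+t) = t, so 0.42·t = 0.58×7.46.
t* = 0.58×7.46/0.42 = 10.3 min.

10.3 min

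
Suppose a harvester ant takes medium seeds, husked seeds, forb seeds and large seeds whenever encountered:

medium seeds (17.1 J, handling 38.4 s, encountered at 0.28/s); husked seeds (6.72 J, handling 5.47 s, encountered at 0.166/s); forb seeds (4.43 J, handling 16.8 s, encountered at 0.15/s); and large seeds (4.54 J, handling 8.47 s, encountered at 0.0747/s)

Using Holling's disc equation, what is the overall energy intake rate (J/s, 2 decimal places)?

0.44 J/s

Energy encountered per unit search time: 0.28×17.1 + 0.166×6.72 + 0.15×4.43 + 0.0747×4.54 = 6.907 J/s.
Handling time per unit search time: 0.28×38.4 + 0.166×5.47 + 0.15×16.8 + 0.0747×8.47 = 14.81.
Rate = 6.907/(1 + 14.81) = 0.4368 J/s.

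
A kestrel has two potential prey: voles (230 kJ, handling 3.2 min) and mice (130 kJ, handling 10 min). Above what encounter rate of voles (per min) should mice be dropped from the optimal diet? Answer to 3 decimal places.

0.069 per min

The zero-one rule: include mice iff E₂/h₂ > λE₁/(1+λh₁). Equality gives the switch point.
λE₁h₂ = E₂ + λE₂h₁ ⇒ λ = E₂/(E₁h₂ − E₂h₁) = 130/(2300 − 416) = 0.069 per min.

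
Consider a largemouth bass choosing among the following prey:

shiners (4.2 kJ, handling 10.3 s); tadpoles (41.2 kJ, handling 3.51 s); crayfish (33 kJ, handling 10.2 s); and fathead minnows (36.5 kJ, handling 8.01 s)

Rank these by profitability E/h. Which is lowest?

Profitability E/h (kJ/s): shiners = 4.2/10.3 = 0.408, tadpoles = 41.2/3.51 = 11.7, crayfish = 33/10.2 = 3.24, fathead minnows = 36.5/8.01 = 4.56.
Ranked: tadpoles > fathead minnows > crayfish > shiners.

shiners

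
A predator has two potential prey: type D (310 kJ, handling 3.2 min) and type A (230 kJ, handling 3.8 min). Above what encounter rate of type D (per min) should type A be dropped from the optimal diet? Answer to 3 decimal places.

The zero-one rule: include type A iff E₂/h₂ > λE₁/(1+λh₁). Equality gives the switch point.
λE₁h₂ = E₂ + λE₂h₁ ⇒ λ = E₂/(E₁h₂ − E₂h₁) = 230/(1178 − 736) = 0.5204 per min.

0.520 per min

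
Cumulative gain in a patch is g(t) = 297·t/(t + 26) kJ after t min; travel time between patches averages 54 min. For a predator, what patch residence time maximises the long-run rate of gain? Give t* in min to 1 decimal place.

37.5 min

By the marginal value theorem, leave when the instantaneous gain rate g'(t) equals the habitat-wide average g(t)/(T + t).
g'(t) = 297·26/(t + 26)². Setting 297·26/(t+26)² = 297t/[(t+26)(54+t)] gives 26(54+t) = t(t+26), so t² = 26×54 = 1404.
t* = √1404 = 37.47 min.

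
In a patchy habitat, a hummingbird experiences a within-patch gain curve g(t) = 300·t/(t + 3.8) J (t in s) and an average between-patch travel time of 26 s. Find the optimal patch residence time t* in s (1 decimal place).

Optimal t* satisfies g'(t*) = g(t*)/(T + t*).
g'(t) = 300·3.8/(t + 3.8)². Setting 300·3.8/(t+3.8)² = 300t/[(t+3.8)(26+t)] gives 3.8(26+t) = t(t+3.8), so t² = 3.8×26 = 98.8.
t* = √98.8 = 9.94 s.

9.9 s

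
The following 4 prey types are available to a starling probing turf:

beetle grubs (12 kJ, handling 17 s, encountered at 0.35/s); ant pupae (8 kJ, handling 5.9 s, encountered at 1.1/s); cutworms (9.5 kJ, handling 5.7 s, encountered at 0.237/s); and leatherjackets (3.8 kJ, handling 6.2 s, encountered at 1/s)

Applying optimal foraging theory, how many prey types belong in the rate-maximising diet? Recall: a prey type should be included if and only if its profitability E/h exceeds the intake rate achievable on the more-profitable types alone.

Profitabilities (E/h, kJ/s): cutworms 1.67, ant pupae 1.36, beetle grubs 0.706, leatherjackets 0.613. Add prey in this order while the next type's profitability exceeds the intake rate on those already taken.
Rate on top 1: 0.9577. ant pupae: 1.36 > 0.9577 → include.
Rate on top 2: 1.25. beetle grubs: 0.706 < 1.25 → exclude; stop.
Optimal diet: cutworms, ant pupae — 2 of 4 types.

2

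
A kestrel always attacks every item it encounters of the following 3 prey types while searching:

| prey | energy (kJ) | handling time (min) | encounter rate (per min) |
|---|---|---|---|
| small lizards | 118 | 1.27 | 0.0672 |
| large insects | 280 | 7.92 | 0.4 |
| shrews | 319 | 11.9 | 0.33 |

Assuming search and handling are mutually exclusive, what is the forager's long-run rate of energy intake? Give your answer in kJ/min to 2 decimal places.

R = (0.0672×118 + 0.4×280 + 0.33×319) / (1 + 0.0672×1.27 + 0.4×7.92 + 0.33×11.9) = 225.2/8.18 = 27.53 kJ/min.

27.53 kJ/min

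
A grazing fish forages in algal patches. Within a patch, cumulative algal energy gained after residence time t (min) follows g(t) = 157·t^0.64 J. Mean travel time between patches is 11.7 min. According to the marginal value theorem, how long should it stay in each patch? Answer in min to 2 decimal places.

20.80 min

By the marginal value theorem, leave when the instantaneous gain rate g'(t) equals the habitat-wide average g(t)/(T + t).
g'(t) = 0.64·157·t^-0.36. Setting 0.64·157·t^-0.36 = 157·t^0.64/(11.7+t) gives 0.64(11.7+t) = t, so 0.36·t = 0.64×11.7.
t* = 0.64×11.7/0.36 = 20.8 min.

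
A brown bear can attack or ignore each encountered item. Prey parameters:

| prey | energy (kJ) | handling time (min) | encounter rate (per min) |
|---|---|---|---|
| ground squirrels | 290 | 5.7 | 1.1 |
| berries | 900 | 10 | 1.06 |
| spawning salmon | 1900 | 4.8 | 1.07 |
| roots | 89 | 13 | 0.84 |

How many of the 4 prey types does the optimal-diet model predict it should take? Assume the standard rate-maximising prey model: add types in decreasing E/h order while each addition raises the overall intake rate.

1

Rank by E/h (kJ/min): spawning salmon 396, berries 90, ground squirrels 50.9, roots 6.85. Include each in turn until the next type's E/h falls below the running intake rate.
Rate on top 1: 331.3. berries: 90 < 331.3 → exclude; stop.
Optimal diet: spawning salmon — 1 of 4 types.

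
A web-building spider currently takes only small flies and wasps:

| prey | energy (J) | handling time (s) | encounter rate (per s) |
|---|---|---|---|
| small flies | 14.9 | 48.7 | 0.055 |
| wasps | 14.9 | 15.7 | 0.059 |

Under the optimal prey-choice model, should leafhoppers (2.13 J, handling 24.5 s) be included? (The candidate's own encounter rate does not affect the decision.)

Current rate: (0.055×14.9 + 0.059×14.9)/(1 + 0.055×48.7 + 0.059×15.7) = 0.3689 J/s.
leafhoppers: E/h = 2.13/24.5 = 0.08694 J/s.
0.08694 < 0.3689, so adding leafhoppers would lower the average — exclude it.

No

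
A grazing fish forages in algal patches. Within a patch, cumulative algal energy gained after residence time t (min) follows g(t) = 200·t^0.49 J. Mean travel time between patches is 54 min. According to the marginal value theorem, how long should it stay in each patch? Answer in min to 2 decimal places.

Optimal t* satisfies g'(t*) = g(t*)/(T + t*).
g'(t) = 0.49·200·t^-0.51. Setting 0.49·200·t^-0.51 = 200·t^0.49/(54+t) gives 0.49(54+t) = t, so 0.51·t = 0.49×54.
t* = 0.49×54/0.51 = 51.88 min.

51.88 min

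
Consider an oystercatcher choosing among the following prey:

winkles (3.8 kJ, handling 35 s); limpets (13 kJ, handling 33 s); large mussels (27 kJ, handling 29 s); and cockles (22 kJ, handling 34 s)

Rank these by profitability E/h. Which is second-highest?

In descending order of E/h:
large mussels: 27/29 = 0.931 kJ/s
cockles: 22/34 = 0.647 kJ/s
limpets: 13/33 = 0.394 kJ/s
winkles: 3.8/35 = 0.109 kJ/s

cockles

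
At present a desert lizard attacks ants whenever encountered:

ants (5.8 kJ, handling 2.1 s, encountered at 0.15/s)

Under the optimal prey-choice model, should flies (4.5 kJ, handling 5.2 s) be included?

Yes

Intake rate on the current diet: R = (0.15×5.8) / (1 + 0.15×2.1) = 0.87/1.315 = 0.6616 kJ/s.
flies: E/h = 4.5/5.2 = 0.8654 kJ/s.
0.8654 > 0.6616, so adding flies raises the average — include it.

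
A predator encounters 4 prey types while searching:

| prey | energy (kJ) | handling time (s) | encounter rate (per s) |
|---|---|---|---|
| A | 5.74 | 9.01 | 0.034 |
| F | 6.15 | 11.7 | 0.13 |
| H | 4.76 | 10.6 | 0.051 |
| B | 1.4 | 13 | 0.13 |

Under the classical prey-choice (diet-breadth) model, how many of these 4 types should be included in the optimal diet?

3

Profitabilities (E/h, kJ/s): A 0.637, F 0.526, H 0.449, B 0.108. Add prey in this order while the next type's profitability exceeds the intake rate on those already taken.
Rate on top 1: 0.1494. F: 0.526 > 0.1494 → include.
Rate on top 2: 0.3518. H: 0.449 > 0.3518 → include.
Rate on top 3: 0.3674. B: 0.108 < 0.3674 → exclude; stop.
Optimal diet: A, F, H — 3 of 4 types.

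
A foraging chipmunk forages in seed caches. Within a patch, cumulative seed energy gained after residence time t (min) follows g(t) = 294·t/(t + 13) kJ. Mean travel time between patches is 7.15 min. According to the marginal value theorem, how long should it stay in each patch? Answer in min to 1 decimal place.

9.6 min

Optimal t* satisfies g'(t*) = g(t*)/(T + t*).
g'(t) = 294·13/(t + 13)². Setting 294·13/(t+13)² = 294t/[(t+13)(7.15+t)] gives 13(7.15+t) = t(t+13), so t² = 13×7.15 = 92.95.
t* = √92.95 = 9.641 min.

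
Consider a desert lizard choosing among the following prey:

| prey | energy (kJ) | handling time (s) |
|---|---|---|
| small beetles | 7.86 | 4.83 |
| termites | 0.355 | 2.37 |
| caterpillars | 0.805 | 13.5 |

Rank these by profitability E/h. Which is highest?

small beetles

Profitability E/h (kJ/s): small beetles = 7.86/4.83 = 1.63, termites = 0.355/2.37 = 0.15, caterpillars = 0.805/13.5 = 0.0596.
Ranked: small beetles > termites > caterpillars.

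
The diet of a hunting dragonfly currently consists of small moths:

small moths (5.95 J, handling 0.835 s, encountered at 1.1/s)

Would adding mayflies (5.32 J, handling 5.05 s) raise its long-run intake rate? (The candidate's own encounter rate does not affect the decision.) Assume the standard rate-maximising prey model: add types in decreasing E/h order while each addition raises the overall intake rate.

On small moths alone, R = ΣλE/(1+Σλh) = 6.545/1.918 = 3.412 J/s.
Profitability of mayflies: 5.32/5.05 = 1.053 J/s.
Since 1.053 < R, time spent handling mayflies is better spent searching.

No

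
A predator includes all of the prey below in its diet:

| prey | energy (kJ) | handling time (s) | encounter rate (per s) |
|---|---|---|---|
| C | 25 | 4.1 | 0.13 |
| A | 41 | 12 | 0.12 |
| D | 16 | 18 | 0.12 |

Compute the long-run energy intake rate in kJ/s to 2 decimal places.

1.97 kJ/s

R = (0.13×25 + 0.12×41 + 0.12×16) / (1 + 0.13×4.1 + 0.12×12 + 0.12×18) = 10.09/5.133 = 1.966 kJ/s.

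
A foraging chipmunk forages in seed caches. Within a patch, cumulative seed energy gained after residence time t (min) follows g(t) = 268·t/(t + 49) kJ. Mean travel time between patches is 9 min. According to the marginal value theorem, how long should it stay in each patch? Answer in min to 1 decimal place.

Maximise g(t)/(T+t): set derivative to zero → g'(t)(T+t) = g(t).
g'(t) = 268·49/(t + 49)². Setting 268·49/(t+49)² = 268t/[(t+49)(9+t)] gives 49(9+t) = t(t+49), so t² = 49×9 = 441.
t* = √441 = 21 min.

21.0 min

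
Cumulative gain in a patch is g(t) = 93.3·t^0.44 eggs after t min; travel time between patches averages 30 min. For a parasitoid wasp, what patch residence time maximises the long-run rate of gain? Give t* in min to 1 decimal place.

Optimal t* satisfies g'(t*) = g(t*)/(T + t*).
g'(t) = 0.44·93.3·t^-0.56. Setting 0.44·93.3·t^-0.56 = 93.3·t^0.44/(30+t) gives 0.44(30+t) = t, so 0.56·t = 0.44×30.
t* = 0.44×30/0.56 = 23.57 min.

23.6 min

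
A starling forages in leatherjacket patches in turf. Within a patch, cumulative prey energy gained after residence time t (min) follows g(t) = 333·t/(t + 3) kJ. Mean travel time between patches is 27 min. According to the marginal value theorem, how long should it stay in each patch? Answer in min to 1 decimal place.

Maximise g(t)/(T+t): set derivative to zero → g'(t)(T+t) = g(t).
g'(t) = 333·3/(t + 3)². Setting 333·3/(t+3)² = 333t/[(t+3)(27+t)] gives 3(27+t) = t(t+3), so t² = 3×27 = 81.
t* = √81 = 9 min.

9.0 min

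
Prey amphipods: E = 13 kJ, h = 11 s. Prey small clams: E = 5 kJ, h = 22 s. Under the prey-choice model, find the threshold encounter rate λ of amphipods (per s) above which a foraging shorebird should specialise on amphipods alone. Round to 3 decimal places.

0.022 per s

At the threshold, the rate on amphipods alone equals the profitability of small clams: λ·13/(1 + λ·11) = 5/22 = 0.2273.
Rearranging, λ(13 − 0.2273×11) = 0.2273, so λ = 0.2273/10.5 = 0.02165 per s.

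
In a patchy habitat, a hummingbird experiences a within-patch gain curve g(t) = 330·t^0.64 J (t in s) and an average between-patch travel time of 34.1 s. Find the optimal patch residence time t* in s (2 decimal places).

Optimal t* satisfies g'(t*) = g(t*)/(T + t*).
g'(t) = 0.64·330·t^-0.36. Setting 0.64·330·t^-0.36 = 330·t^0.64/(34.1+t) gives 0.64(34.1+t) = t, so 0.36·t = 0.64×34.1.
t* = 0.64×34.1/0.36 = 60.62 s.

60.62 s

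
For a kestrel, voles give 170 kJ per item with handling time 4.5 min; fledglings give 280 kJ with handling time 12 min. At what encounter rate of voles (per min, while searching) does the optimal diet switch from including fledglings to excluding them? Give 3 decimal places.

0.359 per min

At the threshold, the rate on voles alone equals the profitability of fledglings: λ·170/(1 + λ·4.5) = 280/12 = 23.33.
Rearranging, λ(170 − 23.33×4.5) = 23.33, so λ = 23.33/65 = 0.359 per min.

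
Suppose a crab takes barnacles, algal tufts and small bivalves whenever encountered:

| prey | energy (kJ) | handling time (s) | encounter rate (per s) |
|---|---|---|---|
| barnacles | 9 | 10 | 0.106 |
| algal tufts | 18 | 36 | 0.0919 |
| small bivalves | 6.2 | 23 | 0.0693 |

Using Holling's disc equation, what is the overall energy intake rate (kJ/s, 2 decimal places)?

Energy encountered per unit search time: 0.106×9 + 0.0919×18 + 0.0693×6.2 = 3.038 kJ/s.
Handling time per unit search time: 0.106×10 + 0.0919×36 + 0.0693×23 = 5.962.
Rate = 3.038/(1 + 5.962) = 0.4363 kJ/s.

0.44 kJ/s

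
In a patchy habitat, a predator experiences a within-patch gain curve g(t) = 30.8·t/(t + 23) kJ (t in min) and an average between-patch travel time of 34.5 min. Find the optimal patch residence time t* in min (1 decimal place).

Maximise g(t)/(T+t): set derivative to zero → g'(t)(T+t) = g(t).
g'(t) = 30.8·23/(t + 23)². Setting 30.8·23/(t+23)² = 30.8t/[(t+23)(34.5+t)] gives 23(34.5+t) = t(t+23), so t² = 23×34.5 = 793.5.
t* = √793.5 = 28.17 min.

28.2 min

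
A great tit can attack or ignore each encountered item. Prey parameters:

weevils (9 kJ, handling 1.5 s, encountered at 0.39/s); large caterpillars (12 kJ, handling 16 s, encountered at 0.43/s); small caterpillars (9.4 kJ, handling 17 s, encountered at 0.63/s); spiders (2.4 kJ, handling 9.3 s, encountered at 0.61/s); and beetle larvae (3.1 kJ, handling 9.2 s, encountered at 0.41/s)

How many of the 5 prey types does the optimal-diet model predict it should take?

Profitabilities (E/h, kJ/s): weevils 6, large caterpillars 0.75, small caterpillars 0.553, beetle larvae 0.337, spiders 0.258. Add prey in this order while the next type's profitability exceeds the intake rate on those already taken.
Rate on top 1: 2.215. large caterpillars: 0.75 < 2.215 → exclude; stop.
Optimal diet: weevils — 1 of 5 types.

1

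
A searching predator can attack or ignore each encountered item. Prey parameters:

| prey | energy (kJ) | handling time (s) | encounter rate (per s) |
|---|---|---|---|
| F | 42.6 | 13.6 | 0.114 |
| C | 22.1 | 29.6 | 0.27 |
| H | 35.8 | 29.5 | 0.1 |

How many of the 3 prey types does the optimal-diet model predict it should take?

Rank by E/h (kJ/s): F 3.13, H 1.21, C 0.747. Include each in turn until the next type's E/h falls below the running intake rate.
Rate on top 1: 1.904. H: 1.21 < 1.904 → exclude; stop.
Optimal diet: F — 1 of 3 types.

1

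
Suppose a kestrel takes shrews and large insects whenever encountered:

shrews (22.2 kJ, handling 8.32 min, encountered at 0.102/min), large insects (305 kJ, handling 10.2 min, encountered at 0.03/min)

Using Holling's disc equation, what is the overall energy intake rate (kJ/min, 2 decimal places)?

R = Σλ_iE_i / (1 + Σλ_ih_i)
Numerator: 0.102×22.2 + 0.03×305 = 11.41
Denominator: 1 + 0.102×8.32 + 0.03×10.2 = 2.155
R = 11.41/2.155 = 5.298 kJ/min

5.30 kJ/min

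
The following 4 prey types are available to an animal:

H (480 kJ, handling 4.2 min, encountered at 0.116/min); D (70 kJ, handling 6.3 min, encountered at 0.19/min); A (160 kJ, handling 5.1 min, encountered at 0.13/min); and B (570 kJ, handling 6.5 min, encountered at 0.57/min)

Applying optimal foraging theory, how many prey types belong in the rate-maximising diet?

2

Rank by E/h (kJ/min): H 114, B 87.7, A 31.4, D 11.1. Include each in turn until the next type's E/h falls below the running intake rate.
Rate on top 1: 37.44. B: 87.7 > 37.44 → include.
Rate on top 2: 73.3. A: 31.4 < 73.3 → exclude; stop.
Optimal diet: H, B — 2 of 4 types.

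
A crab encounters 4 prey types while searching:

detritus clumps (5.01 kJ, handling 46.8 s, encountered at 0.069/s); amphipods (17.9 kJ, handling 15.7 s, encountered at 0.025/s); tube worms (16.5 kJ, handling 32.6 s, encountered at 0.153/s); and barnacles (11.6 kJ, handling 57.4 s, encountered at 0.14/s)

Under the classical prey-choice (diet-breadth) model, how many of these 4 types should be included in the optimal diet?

Rank by E/h (kJ/s): amphipods 1.14, tube worms 0.506, barnacles 0.202, detritus clumps 0.107. Include each in turn until the next type's E/h falls below the running intake rate.
Rate on top 1: 0.3214. tube worms: 0.506 > 0.3214 → include.
Rate on top 2: 0.4658. barnacles: 0.202 < 0.4658 → exclude; stop.
Optimal diet: amphipods, tube worms — 2 of 4 types.

2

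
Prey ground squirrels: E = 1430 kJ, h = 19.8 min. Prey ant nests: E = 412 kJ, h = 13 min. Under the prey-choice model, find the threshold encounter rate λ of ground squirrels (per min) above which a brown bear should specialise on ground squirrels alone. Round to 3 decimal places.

At the threshold, the rate on ground squirrels alone equals the profitability of ant nests: λ·1430/(1 + λ·19.8) = 412/13 = 31.69.
Rearranging, λ(1430 − 31.69×19.8) = 31.69, so λ = 31.69/802.5 = 0.03949 per min.

0.039 per min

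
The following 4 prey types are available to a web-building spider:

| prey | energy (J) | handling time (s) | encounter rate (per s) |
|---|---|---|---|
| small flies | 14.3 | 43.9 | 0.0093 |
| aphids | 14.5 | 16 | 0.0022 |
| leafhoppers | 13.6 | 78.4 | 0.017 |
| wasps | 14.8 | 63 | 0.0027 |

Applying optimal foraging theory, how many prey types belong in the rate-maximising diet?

4

Rank by E/h (J/s): aphids 0.906, small flies 0.326, wasps 0.235, leafhoppers 0.173. Include each in turn until the next type's E/h falls below the running intake rate.
Rate on top 1: 0.03082. small flies: 0.326 > 0.03082 → include.
Rate on top 2: 0.1142. wasps: 0.235 > 0.1142 → include.
Rate on top 3: 0.127. leafhoppers: 0.173 > 0.127 → include.
Optimal diet: aphids, small flies, wasps, leafhoppers — 4 of 4 types.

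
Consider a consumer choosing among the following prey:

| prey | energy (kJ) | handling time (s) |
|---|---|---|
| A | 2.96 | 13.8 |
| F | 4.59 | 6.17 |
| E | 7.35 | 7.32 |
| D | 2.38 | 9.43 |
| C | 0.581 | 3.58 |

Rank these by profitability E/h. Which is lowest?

Profitability E/h (kJ/s): A = 2.96/13.8 = 0.214, F = 4.59/6.17 = 0.744, E = 7.35/7.32 = 1, D = 2.38/9.43 = 0.252, C = 0.581/3.58 = 0.162.
Ranked: E > F > D > A > C.

C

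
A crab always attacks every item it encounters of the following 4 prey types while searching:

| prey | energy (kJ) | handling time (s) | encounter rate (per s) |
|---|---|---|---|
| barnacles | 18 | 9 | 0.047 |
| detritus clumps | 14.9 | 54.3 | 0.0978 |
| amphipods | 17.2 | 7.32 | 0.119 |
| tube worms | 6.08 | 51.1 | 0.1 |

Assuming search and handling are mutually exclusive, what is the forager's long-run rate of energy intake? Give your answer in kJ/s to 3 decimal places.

0.390 kJ/s

R = Σλ_iE_i / (1 + Σλ_ih_i)
Numerator: 0.047×18 + 0.0978×14.9 + 0.119×17.2 + 0.1×6.08 = 4.958
Denominator: 1 + 0.047×9 + 0.0978×54.3 + 0.119×7.32 + 0.1×51.1 = 12.71
R = 4.958/12.71 = 0.3899 kJ/s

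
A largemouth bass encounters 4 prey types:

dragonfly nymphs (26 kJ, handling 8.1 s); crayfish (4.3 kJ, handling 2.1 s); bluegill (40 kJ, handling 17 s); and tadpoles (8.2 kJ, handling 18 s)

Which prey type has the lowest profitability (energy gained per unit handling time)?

Profitability E/h (kJ/s): dragonfly nymphs = 26/8.1 = 3.21, crayfish = 4.3/2.1 = 2.05, bluegill = 40/17 = 2.35, tadpoles = 8.2/18 = 0.456.
Ranked: dragonfly nymphs > bluegill > crayfish > tadpoles.

tadpoles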